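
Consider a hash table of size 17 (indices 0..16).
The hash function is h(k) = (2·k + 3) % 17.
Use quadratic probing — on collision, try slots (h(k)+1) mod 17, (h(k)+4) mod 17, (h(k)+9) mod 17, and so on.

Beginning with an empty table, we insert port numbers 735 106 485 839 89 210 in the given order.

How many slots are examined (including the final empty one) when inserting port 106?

2

Insert 735: h=11, slot 11 empty => index 11.
Insert 106: h=11, slot 11 occupied => index 12.
Insert 485: h=4, slot 4 empty => index 4.
Insert 839: h=15, slot 15 empty => index 15.
Insert 89: h=11, slots 11,12,15 occupied => index 3.
Insert 210: h=15, slot 15 occupied => index 16.
Table: [∅, ∅, ∅, 89, 485, ∅, ∅, ∅, ∅, ∅, ∅, 735, 106, ∅, ∅, 839, 210]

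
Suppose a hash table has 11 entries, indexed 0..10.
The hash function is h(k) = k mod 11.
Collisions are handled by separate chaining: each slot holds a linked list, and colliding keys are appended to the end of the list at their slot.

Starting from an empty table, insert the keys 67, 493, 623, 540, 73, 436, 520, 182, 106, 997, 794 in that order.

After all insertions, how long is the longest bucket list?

67 -> bucket 1
493 -> bucket 9
623 -> bucket 7
540 -> bucket 1 (collision)
73 -> bucket 7 (collision)
436 -> bucket 7 (collision)
520 -> bucket 3
182 -> bucket 6
106 -> bucket 7 (collision)
997 -> bucket 7 (collision)
794 -> bucket 2
Final buckets:
0: ∅
1: 67 -> 540
2: 794
3: 520
4: ∅
5: ∅
6: 182
7: 623 -> 73 -> 436 -> 106 -> 997
8: ∅
9: 493
10: ∅

5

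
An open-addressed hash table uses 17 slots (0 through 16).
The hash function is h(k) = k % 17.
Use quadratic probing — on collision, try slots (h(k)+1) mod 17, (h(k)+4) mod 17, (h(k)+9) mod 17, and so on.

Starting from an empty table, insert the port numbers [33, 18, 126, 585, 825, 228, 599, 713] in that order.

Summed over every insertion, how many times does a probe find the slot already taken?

Insert 33: h=16, slot 16 empty → index 16.
Insert 18: h=1, slot 1 empty → index 1.
Insert 126: h=7, slot 7 empty → index 7.
Insert 585: h=7, slot 7 occupied → index 8.
Insert 825: h=9, slot 9 empty → index 9.
Insert 228: h=7, slots 7,8 occupied → index 11.
Insert 599: h=4, slot 4 empty → index 4.
Insert 713: h=16, slot 16 occupied → index 0.
Table: [713, 18, -, -, 599, -, -, 126, 585, 825, -, 228, -, -, -, -, 33]

4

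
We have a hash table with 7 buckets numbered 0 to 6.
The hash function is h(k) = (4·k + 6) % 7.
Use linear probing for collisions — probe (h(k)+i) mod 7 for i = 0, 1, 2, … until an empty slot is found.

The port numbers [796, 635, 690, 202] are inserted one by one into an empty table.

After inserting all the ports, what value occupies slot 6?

796: h=5 => slot 5
635: h=5, probe 5,6 => slot 6
690: h=1 => slot 1
202: h=2 => slot 2
Table: [∅, 690, 202, ∅, ∅, 796, 635]

635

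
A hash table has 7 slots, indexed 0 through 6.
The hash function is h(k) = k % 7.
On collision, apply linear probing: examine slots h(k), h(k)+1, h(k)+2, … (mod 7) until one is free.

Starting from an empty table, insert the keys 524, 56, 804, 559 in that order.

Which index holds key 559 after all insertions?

2

524: h=6 → slot 6
56: h=0 → slot 0
804: h=6, probe 6,0,1 → slot 1
559: h=6, probe 6,0,1,2 → slot 2
Table: [56, 804, 559, —, —, —, 524]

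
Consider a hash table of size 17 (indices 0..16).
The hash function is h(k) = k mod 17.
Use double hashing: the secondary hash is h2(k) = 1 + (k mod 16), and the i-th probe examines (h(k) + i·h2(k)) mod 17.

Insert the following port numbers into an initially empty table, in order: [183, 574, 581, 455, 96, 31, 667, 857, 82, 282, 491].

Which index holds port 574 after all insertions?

11

Insert 183: h=13, slot 13 empty → index 13.
Insert 574: h=13, h2=15, slot 13 occupied → index 11.
Insert 581: h=3, slot 3 empty → index 3.
Insert 455: h=13, h2=8, slot 13 occupied → index 4.
Insert 96: h=11, h2=1, slot 11 occupied → index 12.
Insert 31: h=14, slot 14 empty → index 14.
Insert 667: h=4, h2=12, slot 4 occupied → index 16.
Insert 857: h=7, slot 7 empty → index 7.
Insert 82: h=14, h2=3, slot 14 occupied → index 0.
Insert 282: h=10, slot 10 empty → index 10.
Insert 491: h=15, slot 15 empty → index 15.
Table: [82, _, _, 581, 455, _, _, 857, _, _, 282, 574, 96, 183, 31, 491, 667]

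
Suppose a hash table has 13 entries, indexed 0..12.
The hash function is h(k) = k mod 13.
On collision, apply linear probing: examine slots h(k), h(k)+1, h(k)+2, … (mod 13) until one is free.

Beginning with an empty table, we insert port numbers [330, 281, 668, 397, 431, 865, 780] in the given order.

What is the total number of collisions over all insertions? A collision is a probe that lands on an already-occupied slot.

Insert 330: h=5, slot 5 empty → index 5.
Insert 281: h=8, slot 8 empty → index 8.
Insert 668: h=5, slot 5 occupied → index 6.
Insert 397: h=7, slot 7 empty → index 7.
Insert 431: h=2, slot 2 empty → index 2.
Insert 865: h=7, slots 7,8 occupied → index 9.
Insert 780: h=0, slot 0 empty → index 0.
Table: [780, —, 431, —, —, 330, 668, 397, 281, 865, —, —, —]

3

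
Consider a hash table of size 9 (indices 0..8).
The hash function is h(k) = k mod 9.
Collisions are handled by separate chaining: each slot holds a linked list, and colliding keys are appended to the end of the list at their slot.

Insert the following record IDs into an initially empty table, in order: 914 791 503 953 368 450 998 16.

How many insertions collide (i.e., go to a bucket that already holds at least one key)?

914 -> bucket 5
791 -> bucket 8
503 -> bucket 8 (collision)
953 -> bucket 8 (collision)
368 -> bucket 8 (collision)
450 -> bucket 0
998 -> bucket 8 (collision)
16 -> bucket 7
Final buckets:
0: 450
1: -
2: -
3: -
4: -
5: 914
6: -
7: 16
8: 791 -> 503 -> 953 -> 368 -> 998

4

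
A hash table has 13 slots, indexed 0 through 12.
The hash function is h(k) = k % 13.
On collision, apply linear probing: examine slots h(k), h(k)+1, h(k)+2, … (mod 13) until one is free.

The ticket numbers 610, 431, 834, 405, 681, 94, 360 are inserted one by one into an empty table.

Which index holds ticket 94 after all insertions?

610 hashes to 12; slot 12 is free -> place at 12.
431 hashes to 2; slot 2 is free -> place at 2.
834 hashes to 2; 2 taken -> place at 3.
405 hashes to 2; 2,3 taken -> place at 4.
681 hashes to 5; slot 5 is free -> place at 5.
94 hashes to 3; 3,4,5 taken -> place at 6.
360 hashes to 9; slot 9 is free -> place at 9.
Table: [-, -, 431, 834, 405, 681, 94, -, -, 360, -, -, 610]

6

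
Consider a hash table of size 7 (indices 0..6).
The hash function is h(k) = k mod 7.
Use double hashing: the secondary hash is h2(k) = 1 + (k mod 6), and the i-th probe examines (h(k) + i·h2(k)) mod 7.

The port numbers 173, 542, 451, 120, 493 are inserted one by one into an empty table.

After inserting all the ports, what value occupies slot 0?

Insert 173: h=5, slot 5 empty => index 5.
Insert 542: h=3, slot 3 empty => index 3.
Insert 451: h=3, h2=2, slots 3,5 occupied => index 0.
Insert 120: h=1, slot 1 empty => index 1.
Insert 493: h=3, h2=2, slots 3,5,0 occupied => index 2.
Table: [451, 120, 493, 542, _, 173, _]

451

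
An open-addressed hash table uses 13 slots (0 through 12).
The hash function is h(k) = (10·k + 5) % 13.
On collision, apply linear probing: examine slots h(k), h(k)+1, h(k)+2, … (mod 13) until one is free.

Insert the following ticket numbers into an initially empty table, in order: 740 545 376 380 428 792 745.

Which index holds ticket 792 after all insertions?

0

740: h=8 → slot 8
545: h=8, probe 8,9 → slot 9
376: h=8, probe 8,9,10 → slot 10
380: h=9, probe 9,10,11 → slot 11
428: h=8, probe 8,9,10,11,12 → slot 12
792: h=8, probe 8,9,10,11,12,0 → slot 0
745: h=6 → slot 6
Table: [792, _, _, _, _, _, 745, _, 740, 545, 376, 380, 428]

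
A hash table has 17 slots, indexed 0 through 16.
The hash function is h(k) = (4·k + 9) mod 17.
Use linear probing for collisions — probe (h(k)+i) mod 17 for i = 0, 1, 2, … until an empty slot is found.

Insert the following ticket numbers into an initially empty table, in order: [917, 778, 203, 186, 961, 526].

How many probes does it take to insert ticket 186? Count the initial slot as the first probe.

917 hashes to 5; slot 5 is free => place at 5.
778 hashes to 10; slot 10 is free => place at 10.
203 hashes to 5; 5 taken => place at 6.
186 hashes to 5; 5,6 taken => place at 7.
961 hashes to 11; slot 11 is free => place at 11.
526 hashes to 5; 5,6,7 taken => place at 8.
Table: [—, —, —, —, —, 917, 203, 186, 526, —, 778, 961, —, —, —, —, —]

3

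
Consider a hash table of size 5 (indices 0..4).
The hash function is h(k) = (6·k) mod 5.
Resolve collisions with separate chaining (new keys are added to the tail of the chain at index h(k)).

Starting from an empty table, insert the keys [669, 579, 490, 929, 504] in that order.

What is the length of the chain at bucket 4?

4

Insert 669: h=4, bucket 4 empty → new chain.
Insert 579: h=4, bucket 4 nonempty → append to chain.
Insert 490: h=0, bucket 0 empty → new chain.
Insert 929: h=4, bucket 4 nonempty → append to chain.
Insert 504: h=4, bucket 4 nonempty → append to chain.
Final buckets:
0: 490
1: _
2: _
3: _
4: 669 -> 579 -> 929 -> 504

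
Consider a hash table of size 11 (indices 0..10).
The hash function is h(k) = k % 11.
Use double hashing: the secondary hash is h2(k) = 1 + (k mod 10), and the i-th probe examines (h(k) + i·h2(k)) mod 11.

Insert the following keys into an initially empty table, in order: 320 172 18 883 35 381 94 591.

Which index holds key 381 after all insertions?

9

Insert 320: h=1, slot 1 empty => index 1.
Insert 172: h=7, slot 7 empty => index 7.
Insert 18: h=7, h2=9, slot 7 occupied => index 5.
Insert 883: h=3, slot 3 empty => index 3.
Insert 35: h=2, slot 2 empty => index 2.
Insert 381: h=7, h2=2, slot 7 occupied => index 9.
Insert 94: h=6, slot 6 empty => index 6.
Insert 591: h=8, slot 8 empty => index 8.
Table: [∅, 320, 35, 883, ∅, 18, 94, 172, 591, 381, ∅]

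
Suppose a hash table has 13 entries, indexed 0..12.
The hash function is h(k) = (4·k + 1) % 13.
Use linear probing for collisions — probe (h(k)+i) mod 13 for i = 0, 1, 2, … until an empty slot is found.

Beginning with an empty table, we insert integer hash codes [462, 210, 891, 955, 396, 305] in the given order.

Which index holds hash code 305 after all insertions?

Insert 462: h=3, slot 3 empty -> index 3.
Insert 210: h=9, slot 9 empty -> index 9.
Insert 891: h=3, slot 3 occupied -> index 4.
Insert 955: h=12, slot 12 empty -> index 12.
Insert 396: h=12, slot 12 occupied -> index 0.
Insert 305: h=12, slots 12,0 occupied -> index 1.
Table: [396, 305, -, 462, 891, -, -, -, -, 210, -, -, 955]

1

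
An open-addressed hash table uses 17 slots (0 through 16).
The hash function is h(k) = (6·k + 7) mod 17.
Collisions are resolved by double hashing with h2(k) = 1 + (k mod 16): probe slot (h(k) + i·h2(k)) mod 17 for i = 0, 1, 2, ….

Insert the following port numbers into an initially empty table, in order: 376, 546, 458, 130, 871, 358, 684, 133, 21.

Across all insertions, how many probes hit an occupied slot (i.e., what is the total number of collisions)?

376 hashes to 2; slot 2 is free -> place at 2.
546 hashes to 2, h2=3; 2 taken -> place at 5.
458 hashes to 1; slot 1 is free -> place at 1.
130 hashes to 5, h2=3; 5 taken -> place at 8.
871 hashes to 14; slot 14 is free -> place at 14.
358 hashes to 13; slot 13 is free -> place at 13.
684 hashes to 14, h2=13; 14 taken -> place at 10.
133 hashes to 6; slot 6 is free -> place at 6.
21 hashes to 14, h2=6; 14 taken -> place at 3.
Table: [∅, 458, 376, 21, ∅, 546, 133, ∅, 130, ∅, 684, ∅, ∅, 358, 871, ∅, ∅]

4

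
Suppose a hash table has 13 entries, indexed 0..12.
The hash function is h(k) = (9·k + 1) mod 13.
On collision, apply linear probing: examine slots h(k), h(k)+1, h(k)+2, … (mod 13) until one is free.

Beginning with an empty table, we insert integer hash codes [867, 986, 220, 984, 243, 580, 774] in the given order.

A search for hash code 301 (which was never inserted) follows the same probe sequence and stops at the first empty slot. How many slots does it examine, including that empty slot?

867: h=4 -> slot 4
986: h=9 -> slot 9
220: h=5 -> slot 5
984: h=4, probe 4,5,6 -> slot 6
243: h=4, probe 4,5,6,7 -> slot 7
580: h=8 -> slot 8
774: h=12 -> slot 12
Table: [-, -, -, -, 867, 220, 984, 243, 580, 986, -, -, 774]
Lookup 301: h=6, probe 6,7,8,9,10 → slot 10 empty, not found.

5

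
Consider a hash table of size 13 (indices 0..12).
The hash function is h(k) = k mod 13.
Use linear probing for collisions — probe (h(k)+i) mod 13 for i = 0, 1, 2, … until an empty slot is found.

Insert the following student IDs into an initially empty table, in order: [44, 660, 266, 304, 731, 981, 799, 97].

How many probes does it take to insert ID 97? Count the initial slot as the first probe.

6

Insert 44: h=5, slot 5 empty => index 5.
Insert 660: h=10, slot 10 empty => index 10.
Insert 266: h=6, slot 6 empty => index 6.
Insert 304: h=5, slots 5,6 occupied => index 7.
Insert 731: h=3, slot 3 empty => index 3.
Insert 981: h=6, slots 6,7 occupied => index 8.
Insert 799: h=6, slots 6,7,8 occupied => index 9.
Insert 97: h=6, slots 6,7,8,9,10 occupied => index 11.
Table: [_, _, _, 731, _, 44, 266, 304, 981, 799, 660, 97, _]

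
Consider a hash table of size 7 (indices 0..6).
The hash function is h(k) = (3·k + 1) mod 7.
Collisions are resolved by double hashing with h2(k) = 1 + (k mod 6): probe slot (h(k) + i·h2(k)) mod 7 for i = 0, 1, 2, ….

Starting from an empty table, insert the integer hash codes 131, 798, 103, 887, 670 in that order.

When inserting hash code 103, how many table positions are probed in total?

2

131 hashes to 2; slot 2 is free -> place at 2.
798 hashes to 1; slot 1 is free -> place at 1.
103 hashes to 2, h2=2; 2 taken -> place at 4.
887 hashes to 2, h2=6; 2,1 taken -> place at 0.
670 hashes to 2, h2=5; 2,0 taken -> place at 5.
Table: [887, 798, 131, _, 103, 670, _]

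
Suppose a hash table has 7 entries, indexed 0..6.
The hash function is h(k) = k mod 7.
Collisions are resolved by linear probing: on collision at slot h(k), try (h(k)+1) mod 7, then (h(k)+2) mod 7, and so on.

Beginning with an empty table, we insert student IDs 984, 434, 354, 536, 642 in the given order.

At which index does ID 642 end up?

Insert 984: h=4, slot 4 empty -> index 4.
Insert 434: h=0, slot 0 empty -> index 0.
Insert 354: h=4, slot 4 occupied -> index 5.
Insert 536: h=4, slots 4,5 occupied -> index 6.
Insert 642: h=5, slots 5,6,0 occupied -> index 1.
Table: [434, 642, —, —, 984, 354, 536]

1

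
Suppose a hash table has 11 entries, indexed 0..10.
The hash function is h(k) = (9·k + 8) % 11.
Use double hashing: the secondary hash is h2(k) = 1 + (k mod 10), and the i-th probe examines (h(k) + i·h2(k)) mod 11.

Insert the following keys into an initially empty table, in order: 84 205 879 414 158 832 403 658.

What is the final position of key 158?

9

Insert 84: h=5, slot 5 empty → index 5.
Insert 205: h=5, h2=6, slot 5 occupied → index 0.
Insert 879: h=10, slot 10 empty → index 10.
Insert 414: h=5, h2=5, slots 5,10 occupied → index 4.
Insert 158: h=0, h2=9, slot 0 occupied → index 9.
Insert 832: h=5, h2=3, slot 5 occupied → index 8.
Insert 403: h=5, h2=4, slots 5,9 occupied → index 2.
Insert 658: h=1, slot 1 empty → index 1.
Table: [205, 658, 403, —, 414, 84, —, —, 832, 158, 879]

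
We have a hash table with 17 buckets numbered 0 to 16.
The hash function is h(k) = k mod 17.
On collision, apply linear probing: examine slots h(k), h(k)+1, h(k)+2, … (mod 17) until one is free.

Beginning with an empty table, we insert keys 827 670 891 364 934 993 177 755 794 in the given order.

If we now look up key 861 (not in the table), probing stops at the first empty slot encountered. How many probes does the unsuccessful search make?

5

Insert 827: h=11, slot 11 empty => index 11.
Insert 670: h=7, slot 7 empty => index 7.
Insert 891: h=7, slot 7 occupied => index 8.
Insert 364: h=7, slots 7,8 occupied => index 9.
Insert 934: h=16, slot 16 empty => index 16.
Insert 993: h=7, slots 7,8,9 occupied => index 10.
Insert 177: h=7, slots 7,8,9,10,11 occupied => index 12.
Insert 755: h=7, slots 7,8,9,10,11,12 occupied => index 13.
Insert 794: h=12, slots 12,13 occupied => index 14.
Table: [—, —, —, —, —, —, —, 670, 891, 364, 993, 827, 177, 755, 794, —, 934]
Lookup 861: h=11, probe 11,12,13,14,15 → slot 15 empty, not found.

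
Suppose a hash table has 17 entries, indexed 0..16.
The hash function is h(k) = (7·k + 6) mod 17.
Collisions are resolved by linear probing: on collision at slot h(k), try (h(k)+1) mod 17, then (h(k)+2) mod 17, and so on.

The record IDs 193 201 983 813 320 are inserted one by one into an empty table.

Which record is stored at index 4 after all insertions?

813

193 hashes to 14; slot 14 is free → place at 14.
201 hashes to 2; slot 2 is free → place at 2.
983 hashes to 2; 2 taken → place at 3.
813 hashes to 2; 2,3 taken → place at 4.
320 hashes to 2; 2,3,4 taken → place at 5.
Table: [—, —, 201, 983, 813, 320, —, —, —, —, —, —, —, —, 193, —, —]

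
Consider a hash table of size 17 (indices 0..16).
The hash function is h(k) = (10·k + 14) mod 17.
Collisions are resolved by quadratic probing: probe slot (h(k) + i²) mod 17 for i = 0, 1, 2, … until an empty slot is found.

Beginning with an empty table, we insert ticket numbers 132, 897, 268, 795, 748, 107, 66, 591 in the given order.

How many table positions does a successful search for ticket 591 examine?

132: h=8 → slot 8
897: h=8, probe 8,9 → slot 9
268: h=8, probe 8,9,12 → slot 12
795: h=8, probe 8,9,12,0 → slot 0
748: h=14 → slot 14
107: h=13 → slot 13
66: h=11 → slot 11
591: h=8, probe 8,9,12,0,7 → slot 7
Table: [795, ., ., ., ., ., ., 591, 132, 897, ., 66, 268, 107, 748, ., .]
Lookup 591: h=8, probe 8,9,12,0,7 → found at 7.

5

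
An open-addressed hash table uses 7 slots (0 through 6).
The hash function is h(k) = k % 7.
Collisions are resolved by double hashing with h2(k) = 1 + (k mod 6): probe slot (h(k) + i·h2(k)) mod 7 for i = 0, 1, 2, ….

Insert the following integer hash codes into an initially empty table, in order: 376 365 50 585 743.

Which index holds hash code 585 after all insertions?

2

376: h=5 => slot 5
365: h=1 => slot 1
50: h=1, h2=3, probe 1,4 => slot 4
585: h=4, h2=4, probe 4,1,5,2 => slot 2
743: h=1, h2=6, probe 1,0 => slot 0
Table: [743, 365, 585, —, 50, 376, —]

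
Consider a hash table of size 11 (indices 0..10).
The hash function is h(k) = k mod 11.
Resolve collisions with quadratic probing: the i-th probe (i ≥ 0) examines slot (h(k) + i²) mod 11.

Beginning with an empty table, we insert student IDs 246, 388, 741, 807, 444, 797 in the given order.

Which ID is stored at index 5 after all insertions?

741

Insert 246: h=4, slot 4 empty → index 4.
Insert 388: h=3, slot 3 empty → index 3.
Insert 741: h=4, slot 4 occupied → index 5.
Insert 807: h=4, slots 4,5 occupied → index 8.
Insert 444: h=4, slots 4,5,8 occupied → index 2.
Insert 797: h=5, slot 5 occupied → index 6.
Table: [-, -, 444, 388, 246, 741, 797, -, 807, -, -]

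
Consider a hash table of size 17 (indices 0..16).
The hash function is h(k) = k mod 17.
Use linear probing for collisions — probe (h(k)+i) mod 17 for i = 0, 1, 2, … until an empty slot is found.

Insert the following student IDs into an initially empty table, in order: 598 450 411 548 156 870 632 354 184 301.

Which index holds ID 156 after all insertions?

6

598: h=3 -> slot 3
450: h=8 -> slot 8
411: h=3, probe 3,4 -> slot 4
548: h=4, probe 4,5 -> slot 5
156: h=3, probe 3,4,5,6 -> slot 6
870: h=3, probe 3,4,5,6,7 -> slot 7
632: h=3, probe 3,4,5,6,7,8,9 -> slot 9
354: h=14 -> slot 14
184: h=14, probe 14,15 -> slot 15
301: h=12 -> slot 12
Table: [-, -, -, 598, 411, 548, 156, 870, 450, 632, -, -, 301, -, 354, 184, -]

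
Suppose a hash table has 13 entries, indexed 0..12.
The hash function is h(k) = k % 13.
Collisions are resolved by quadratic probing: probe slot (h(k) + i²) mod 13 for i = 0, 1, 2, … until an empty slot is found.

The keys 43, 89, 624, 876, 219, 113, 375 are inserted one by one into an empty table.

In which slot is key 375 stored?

2

Insert 43: h=4, slot 4 empty => index 4.
Insert 89: h=11, slot 11 empty => index 11.
Insert 624: h=0, slot 0 empty => index 0.
Insert 876: h=5, slot 5 empty => index 5.
Insert 219: h=11, slot 11 occupied => index 12.
Insert 113: h=9, slot 9 empty => index 9.
Insert 375: h=11, slots 11,12 occupied => index 2.
Table: [624, —, 375, —, 43, 876, —, —, —, 113, —, 89, 219]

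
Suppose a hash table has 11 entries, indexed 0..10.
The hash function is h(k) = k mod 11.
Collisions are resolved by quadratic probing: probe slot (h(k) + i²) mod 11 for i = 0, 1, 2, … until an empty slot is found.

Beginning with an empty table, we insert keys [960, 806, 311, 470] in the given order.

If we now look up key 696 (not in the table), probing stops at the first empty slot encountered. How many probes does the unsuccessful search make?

Insert 960: h=3, slot 3 empty -> index 3.
Insert 806: h=3, slot 3 occupied -> index 4.
Insert 311: h=3, slots 3,4 occupied -> index 7.
Insert 470: h=8, slot 8 empty -> index 8.
Table: [—, —, —, 960, 806, —, —, 311, 470, —, —]
Lookup 696: h=3, probe 3,4,7,1 → slot 1 empty, not found.

4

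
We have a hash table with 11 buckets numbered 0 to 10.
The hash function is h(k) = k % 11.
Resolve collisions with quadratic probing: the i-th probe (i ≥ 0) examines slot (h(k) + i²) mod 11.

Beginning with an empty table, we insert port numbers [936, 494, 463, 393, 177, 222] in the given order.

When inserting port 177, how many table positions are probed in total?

3

936: h=1 → slot 1
494: h=10 → slot 10
463: h=1, probe 1,2 → slot 2
393: h=8 → slot 8
177: h=1, probe 1,2,5 → slot 5
222: h=2, probe 2,3 → slot 3
Table: [—, 936, 463, 222, —, 177, —, —, 393, —, 494]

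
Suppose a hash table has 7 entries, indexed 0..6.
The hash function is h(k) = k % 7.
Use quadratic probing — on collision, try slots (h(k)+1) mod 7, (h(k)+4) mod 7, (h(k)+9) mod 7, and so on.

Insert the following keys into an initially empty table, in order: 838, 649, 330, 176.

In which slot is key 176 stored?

2

838: h=5 → slot 5
649: h=5, probe 5,6 → slot 6
330: h=1 → slot 1
176: h=1, probe 1,2 → slot 2
Table: [_, 330, 176, _, _, 838, 649]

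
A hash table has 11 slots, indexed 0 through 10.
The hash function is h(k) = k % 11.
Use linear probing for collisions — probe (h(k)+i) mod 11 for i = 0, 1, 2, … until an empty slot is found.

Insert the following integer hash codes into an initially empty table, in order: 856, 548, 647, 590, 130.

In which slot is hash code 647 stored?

0

856 hashes to 9; slot 9 is free => place at 9.
548 hashes to 9; 9 taken => place at 10.
647 hashes to 9; 9,10 taken => place at 0.
590 hashes to 7; slot 7 is free => place at 7.
130 hashes to 9; 9,10,0 taken => place at 1.
Table: [647, 130, -, -, -, -, -, 590, -, 856, 548]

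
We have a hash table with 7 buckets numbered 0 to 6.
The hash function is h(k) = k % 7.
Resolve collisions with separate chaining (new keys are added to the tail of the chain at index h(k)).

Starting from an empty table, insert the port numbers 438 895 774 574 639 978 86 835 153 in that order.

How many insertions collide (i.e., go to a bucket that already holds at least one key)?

438 -> bucket 4
895 -> bucket 6
774 -> bucket 4 (collision)
574 -> bucket 0
639 -> bucket 2
978 -> bucket 5
86 -> bucket 2 (collision)
835 -> bucket 2 (collision)
153 -> bucket 6 (collision)
Final buckets:
0: 574
1: _
2: 639 -> 86 -> 835
3: _
4: 438 -> 774
5: 978
6: 895 -> 153

4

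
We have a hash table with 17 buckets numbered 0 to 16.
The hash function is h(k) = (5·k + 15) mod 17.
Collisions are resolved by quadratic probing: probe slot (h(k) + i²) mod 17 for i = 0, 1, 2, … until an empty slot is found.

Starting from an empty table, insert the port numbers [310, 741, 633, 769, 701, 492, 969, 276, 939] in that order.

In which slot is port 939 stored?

310 hashes to 1; slot 1 is free => place at 1.
741 hashes to 14; slot 14 is free => place at 14.
633 hashes to 1; 1 taken => place at 2.
769 hashes to 1; 1,2 taken => place at 5.
701 hashes to 1; 1,2,5 taken => place at 10.
492 hashes to 10; 10 taken => place at 11.
969 hashes to 15; slot 15 is free => place at 15.
276 hashes to 1; 1,2,5,10 taken => place at 0.
939 hashes to 1; 1,2,5,10,0 taken => place at 9.
Table: [276, 310, 633, ∅, ∅, 769, ∅, ∅, ∅, 939, 701, 492, ∅, ∅, 741, 969, ∅]

9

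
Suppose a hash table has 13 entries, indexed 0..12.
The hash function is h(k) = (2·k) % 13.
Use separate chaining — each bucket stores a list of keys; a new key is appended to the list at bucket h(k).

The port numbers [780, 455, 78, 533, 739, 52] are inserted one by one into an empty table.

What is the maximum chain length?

5

780 → bucket 0
455 → bucket 0 (collision)
78 → bucket 0 (collision)
533 → bucket 0 (collision)
739 → bucket 9
52 → bucket 0 (collision)
Final buckets:
0: 780 -> 455 -> 78 -> 533 -> 52
1: _
2: _
3: _
4: _
5: _
6: _
7: _
8: _
9: 739
10: _
11: _
12: _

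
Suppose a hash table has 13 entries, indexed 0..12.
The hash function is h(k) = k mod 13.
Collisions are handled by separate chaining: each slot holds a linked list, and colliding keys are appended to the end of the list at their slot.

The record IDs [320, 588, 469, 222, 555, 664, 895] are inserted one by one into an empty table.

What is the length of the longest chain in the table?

Insert 320: h=8, bucket 8 empty -> new chain.
Insert 588: h=3, bucket 3 empty -> new chain.
Insert 469: h=1, bucket 1 empty -> new chain.
Insert 222: h=1, bucket 1 nonempty -> append to chain.
Insert 555: h=9, bucket 9 empty -> new chain.
Insert 664: h=1, bucket 1 nonempty -> append to chain.
Insert 895: h=11, bucket 11 empty -> new chain.
Final buckets:
0: .
1: 469 -> 222 -> 664
2: .
3: 588
4: .
5: .
6: .
7: .
8: 320
9: 555
10: .
11: 895
12: .

3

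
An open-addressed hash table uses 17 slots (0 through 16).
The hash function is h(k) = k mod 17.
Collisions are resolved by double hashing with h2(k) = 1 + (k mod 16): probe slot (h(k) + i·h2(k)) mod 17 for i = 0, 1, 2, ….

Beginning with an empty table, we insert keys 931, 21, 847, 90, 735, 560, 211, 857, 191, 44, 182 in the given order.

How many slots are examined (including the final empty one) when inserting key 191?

3

931 hashes to 13; slot 13 is free => place at 13.
21 hashes to 4; slot 4 is free => place at 4.
847 hashes to 14; slot 14 is free => place at 14.
90 hashes to 5; slot 5 is free => place at 5.
735 hashes to 4, h2=16; 4 taken => place at 3.
560 hashes to 16; slot 16 is free => place at 16.
211 hashes to 7; slot 7 is free => place at 7.
857 hashes to 7, h2=10; 7 taken => place at 0.
191 hashes to 4, h2=16; 4,3 taken => place at 2.
44 hashes to 10; slot 10 is free => place at 10.
182 hashes to 12; slot 12 is free => place at 12.
Table: [857, ., 191, 735, 21, 90, ., 211, ., ., 44, ., 182, 931, 847, ., 560]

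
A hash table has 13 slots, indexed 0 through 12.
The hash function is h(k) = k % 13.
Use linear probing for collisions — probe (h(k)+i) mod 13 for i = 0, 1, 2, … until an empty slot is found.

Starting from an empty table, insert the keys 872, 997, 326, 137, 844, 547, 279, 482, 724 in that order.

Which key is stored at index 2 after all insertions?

Insert 872: h=1, slot 1 empty → index 1.
Insert 997: h=9, slot 9 empty → index 9.
Insert 326: h=1, slot 1 occupied → index 2.
Insert 137: h=7, slot 7 empty → index 7.
Insert 844: h=12, slot 12 empty → index 12.
Insert 547: h=1, slots 1,2 occupied → index 3.
Insert 279: h=6, slot 6 empty → index 6.
Insert 482: h=1, slots 1,2,3 occupied → index 4.
Insert 724: h=9, slot 9 occupied → index 10.
Table: [-, 872, 326, 547, 482, -, 279, 137, -, 997, 724, -, 844]

326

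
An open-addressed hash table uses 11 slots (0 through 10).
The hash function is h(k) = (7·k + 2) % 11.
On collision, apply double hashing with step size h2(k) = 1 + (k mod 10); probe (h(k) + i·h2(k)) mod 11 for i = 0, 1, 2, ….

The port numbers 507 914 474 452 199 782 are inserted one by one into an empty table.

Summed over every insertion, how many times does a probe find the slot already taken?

8

Insert 507: h=9, slot 9 empty → index 9.
Insert 914: h=9, h2=5, slot 9 occupied → index 3.
Insert 474: h=9, h2=5, slots 9,3 occupied → index 8.
Insert 452: h=9, h2=3, slot 9 occupied → index 1.
Insert 199: h=9, h2=10, slots 9,8 occupied → index 7.
Insert 782: h=9, h2=3, slots 9,1 occupied → index 4.
Table: [_, 452, _, 914, 782, _, _, 199, 474, 507, _]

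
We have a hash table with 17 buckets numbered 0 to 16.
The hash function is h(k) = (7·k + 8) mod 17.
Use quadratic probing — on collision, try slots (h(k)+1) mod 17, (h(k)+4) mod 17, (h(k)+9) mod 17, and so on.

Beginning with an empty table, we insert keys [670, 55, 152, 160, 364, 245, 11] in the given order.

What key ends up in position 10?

364

Insert 670: h=6, slot 6 empty -> index 6.
Insert 55: h=2, slot 2 empty -> index 2.
Insert 152: h=1, slot 1 empty -> index 1.
Insert 160: h=6, slot 6 occupied -> index 7.
Insert 364: h=6, slots 6,7 occupied -> index 10.
Insert 245: h=6, slots 6,7,10 occupied -> index 15.
Insert 11: h=0, slot 0 empty -> index 0.
Table: [11, 152, 55, ∅, ∅, ∅, 670, 160, ∅, ∅, 364, ∅, ∅, ∅, ∅, 245, ∅]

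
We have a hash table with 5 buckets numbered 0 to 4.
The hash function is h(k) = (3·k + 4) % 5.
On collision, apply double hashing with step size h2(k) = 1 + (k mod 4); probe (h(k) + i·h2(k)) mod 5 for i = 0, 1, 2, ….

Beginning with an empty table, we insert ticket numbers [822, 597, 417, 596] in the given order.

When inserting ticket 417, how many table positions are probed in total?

3

822 hashes to 0; slot 0 is free => place at 0.
597 hashes to 0, h2=2; 0 taken => place at 2.
417 hashes to 0, h2=2; 0,2 taken => place at 4.
596 hashes to 2, h2=1; 2 taken => place at 3.
Table: [822, —, 597, 596, 417]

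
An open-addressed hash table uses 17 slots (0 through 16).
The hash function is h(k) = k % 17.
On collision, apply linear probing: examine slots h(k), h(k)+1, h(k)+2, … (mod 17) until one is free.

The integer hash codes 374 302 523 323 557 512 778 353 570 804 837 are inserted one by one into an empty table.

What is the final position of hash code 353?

3

Insert 374: h=0, slot 0 empty → index 0.
Insert 302: h=13, slot 13 empty → index 13.
Insert 523: h=13, slot 13 occupied → index 14.
Insert 323: h=0, slot 0 occupied → index 1.
Insert 557: h=13, slots 13,14 occupied → index 15.
Insert 512: h=2, slot 2 empty → index 2.
Insert 778: h=13, slots 13,14,15 occupied → index 16.
Insert 353: h=13, slots 13,14,15,16,0,1,2 occupied → index 3.
Insert 570: h=9, slot 9 empty → index 9.
Insert 804: h=5, slot 5 empty → index 5.
Insert 837: h=4, slot 4 empty → index 4.
Table: [374, 323, 512, 353, 837, 804, ∅, ∅, ∅, 570, ∅, ∅, ∅, 302, 523, 557, 778]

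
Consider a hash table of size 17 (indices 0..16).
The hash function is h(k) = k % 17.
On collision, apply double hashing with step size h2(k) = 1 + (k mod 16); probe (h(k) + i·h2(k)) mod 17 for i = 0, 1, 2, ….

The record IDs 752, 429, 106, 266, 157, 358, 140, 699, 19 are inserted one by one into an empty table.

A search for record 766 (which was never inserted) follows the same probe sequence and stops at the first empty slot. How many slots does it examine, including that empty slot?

2

752 hashes to 4; slot 4 is free → place at 4.
429 hashes to 4, h2=14; 4 taken → place at 1.
106 hashes to 4, h2=11; 4 taken → place at 15.
266 hashes to 11; slot 11 is free → place at 11.
157 hashes to 4, h2=14; 4,1,15 taken → place at 12.
358 hashes to 1, h2=7; 1 taken → place at 8.
140 hashes to 4, h2=13; 4 taken → place at 0.
699 hashes to 2; slot 2 is free → place at 2.
19 hashes to 2, h2=4; 2 taken → place at 6.
Table: [140, 429, 699, _, 752, _, 19, _, 358, _, _, 266, 157, _, _, 106, _]
Lookup 766: h=1, h2=15, probe 1,16 → slot 16 empty, not found.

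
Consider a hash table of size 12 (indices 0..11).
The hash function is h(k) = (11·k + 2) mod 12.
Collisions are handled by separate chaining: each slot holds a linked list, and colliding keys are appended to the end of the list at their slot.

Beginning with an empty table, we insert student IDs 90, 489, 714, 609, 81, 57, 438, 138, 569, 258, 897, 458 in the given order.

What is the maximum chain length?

90 → bucket 8
489 → bucket 5
714 → bucket 8 (collision)
609 → bucket 5 (collision)
81 → bucket 5 (collision)
57 → bucket 5 (collision)
438 → bucket 8 (collision)
138 → bucket 8 (collision)
569 → bucket 9
258 → bucket 8 (collision)
897 → bucket 5 (collision)
458 → bucket 0
Final buckets:
0: 458
1: _
2: _
3: _
4: _
5: 489 -> 609 -> 81 -> 57 -> 897
6: _
7: _
8: 90 -> 714 -> 438 -> 138 -> 258
9: 569
10: _
11: _

5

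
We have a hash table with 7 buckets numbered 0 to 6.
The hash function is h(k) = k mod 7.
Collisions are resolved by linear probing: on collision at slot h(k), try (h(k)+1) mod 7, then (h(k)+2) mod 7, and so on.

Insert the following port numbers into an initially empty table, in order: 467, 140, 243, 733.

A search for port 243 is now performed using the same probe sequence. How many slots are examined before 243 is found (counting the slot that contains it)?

2

467 hashes to 5; slot 5 is free → place at 5.
140 hashes to 0; slot 0 is free → place at 0.
243 hashes to 5; 5 taken → place at 6.
733 hashes to 5; 5,6,0 taken → place at 1.
Table: [140, 733, ., ., ., 467, 243]
Lookup 243: h=5, probe 5,6 → found at 6.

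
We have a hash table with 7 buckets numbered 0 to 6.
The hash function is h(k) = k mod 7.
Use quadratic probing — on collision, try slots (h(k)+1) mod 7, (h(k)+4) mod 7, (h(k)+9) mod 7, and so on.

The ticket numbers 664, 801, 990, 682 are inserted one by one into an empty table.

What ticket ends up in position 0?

682

664: h=6 -> slot 6
801: h=3 -> slot 3
990: h=3, probe 3,4 -> slot 4
682: h=3, probe 3,4,0 -> slot 0
Table: [682, -, -, 801, 990, -, 664]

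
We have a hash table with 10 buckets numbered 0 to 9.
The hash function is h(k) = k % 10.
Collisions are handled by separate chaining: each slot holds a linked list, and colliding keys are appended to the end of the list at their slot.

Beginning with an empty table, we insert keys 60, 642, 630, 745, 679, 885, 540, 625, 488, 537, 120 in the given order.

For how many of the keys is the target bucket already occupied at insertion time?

60 -> bucket 0
642 -> bucket 2
630 -> bucket 0 (collision)
745 -> bucket 5
679 -> bucket 9
885 -> bucket 5 (collision)
540 -> bucket 0 (collision)
625 -> bucket 5 (collision)
488 -> bucket 8
537 -> bucket 7
120 -> bucket 0 (collision)
Final buckets:
0: 60 -> 630 -> 540 -> 120
1: .
2: 642
3: .
4: .
5: 745 -> 885 -> 625
6: .
7: 537
8: 488
9: 679

5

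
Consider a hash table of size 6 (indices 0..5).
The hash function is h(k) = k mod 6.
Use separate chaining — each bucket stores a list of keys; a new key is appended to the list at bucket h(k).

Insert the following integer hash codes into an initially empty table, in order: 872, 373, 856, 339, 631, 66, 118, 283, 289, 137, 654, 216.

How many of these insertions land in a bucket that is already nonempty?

6

872 -> bucket 2
373 -> bucket 1
856 -> bucket 4
339 -> bucket 3
631 -> bucket 1 (collision)
66 -> bucket 0
118 -> bucket 4 (collision)
283 -> bucket 1 (collision)
289 -> bucket 1 (collision)
137 -> bucket 5
654 -> bucket 0 (collision)
216 -> bucket 0 (collision)
Final buckets:
0: 66 -> 654 -> 216
1: 373 -> 631 -> 283 -> 289
2: 872
3: 339
4: 856 -> 118
5: 137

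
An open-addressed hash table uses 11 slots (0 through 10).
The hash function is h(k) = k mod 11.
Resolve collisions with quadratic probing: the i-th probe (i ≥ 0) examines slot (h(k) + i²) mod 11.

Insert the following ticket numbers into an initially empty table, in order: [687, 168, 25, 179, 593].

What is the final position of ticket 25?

Insert 687: h=5, slot 5 empty -> index 5.
Insert 168: h=3, slot 3 empty -> index 3.
Insert 25: h=3, slot 3 occupied -> index 4.
Insert 179: h=3, slots 3,4 occupied -> index 7.
Insert 593: h=10, slot 10 empty -> index 10.
Table: [—, —, —, 168, 25, 687, —, 179, —, —, 593]

4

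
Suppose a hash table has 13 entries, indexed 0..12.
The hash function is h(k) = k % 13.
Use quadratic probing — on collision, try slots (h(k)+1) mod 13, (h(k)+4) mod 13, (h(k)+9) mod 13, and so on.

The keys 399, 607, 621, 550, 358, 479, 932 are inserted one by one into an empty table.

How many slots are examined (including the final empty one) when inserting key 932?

399 hashes to 9; slot 9 is free => place at 9.
607 hashes to 9; 9 taken => place at 10.
621 hashes to 10; 10 taken => place at 11.
550 hashes to 4; slot 4 is free => place at 4.
358 hashes to 7; slot 7 is free => place at 7.
479 hashes to 11; 11 taken => place at 12.
932 hashes to 9; 9,10 taken => place at 0.
Table: [932, _, _, _, 550, _, _, 358, _, 399, 607, 621, 479]

3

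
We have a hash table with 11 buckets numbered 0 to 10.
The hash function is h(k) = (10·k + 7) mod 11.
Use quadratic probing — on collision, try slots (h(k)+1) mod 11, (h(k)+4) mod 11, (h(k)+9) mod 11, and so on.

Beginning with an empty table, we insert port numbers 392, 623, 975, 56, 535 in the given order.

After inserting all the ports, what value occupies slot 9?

392: h=0 => slot 0
623: h=0, probe 0,1 => slot 1
975: h=0, probe 0,1,4 => slot 4
56: h=6 => slot 6
535: h=0, probe 0,1,4,9 => slot 9
Table: [392, 623, ., ., 975, ., 56, ., ., 535, .]

535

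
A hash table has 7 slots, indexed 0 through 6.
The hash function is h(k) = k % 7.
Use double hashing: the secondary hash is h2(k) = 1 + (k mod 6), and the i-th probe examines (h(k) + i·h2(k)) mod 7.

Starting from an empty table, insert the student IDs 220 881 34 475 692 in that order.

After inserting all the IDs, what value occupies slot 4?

34

Insert 220: h=3, slot 3 empty -> index 3.
Insert 881: h=6, slot 6 empty -> index 6.
Insert 34: h=6, h2=5, slot 6 occupied -> index 4.
Insert 475: h=6, h2=2, slot 6 occupied -> index 1.
Insert 692: h=6, h2=3, slot 6 occupied -> index 2.
Table: [∅, 475, 692, 220, 34, ∅, 881]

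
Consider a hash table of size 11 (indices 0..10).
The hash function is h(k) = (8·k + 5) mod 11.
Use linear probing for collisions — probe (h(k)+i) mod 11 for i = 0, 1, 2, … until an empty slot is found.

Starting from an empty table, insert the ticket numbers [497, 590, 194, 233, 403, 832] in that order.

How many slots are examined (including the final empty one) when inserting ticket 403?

3

Insert 497: h=10, slot 10 empty → index 10.
Insert 590: h=6, slot 6 empty → index 6.
Insert 194: h=6, slot 6 occupied → index 7.
Insert 233: h=10, slot 10 occupied → index 0.
Insert 403: h=6, slots 6,7 occupied → index 8.
Insert 832: h=6, slots 6,7,8 occupied → index 9.
Table: [233, ., ., ., ., ., 590, 194, 403, 832, 497]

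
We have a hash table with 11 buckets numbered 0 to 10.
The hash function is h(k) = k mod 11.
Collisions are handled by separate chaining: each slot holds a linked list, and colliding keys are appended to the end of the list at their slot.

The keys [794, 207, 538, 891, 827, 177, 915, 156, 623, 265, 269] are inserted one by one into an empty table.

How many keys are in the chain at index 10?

Insert 794: h=2, bucket 2 empty → new chain.
Insert 207: h=9, bucket 9 empty → new chain.
Insert 538: h=10, bucket 10 empty → new chain.
Insert 891: h=0, bucket 0 empty → new chain.
Insert 827: h=2, bucket 2 nonempty → append to chain.
Insert 177: h=1, bucket 1 empty → new chain.
Insert 915: h=2, bucket 2 nonempty → append to chain.
Insert 156: h=2, bucket 2 nonempty → append to chain.
Insert 623: h=7, bucket 7 empty → new chain.
Insert 265: h=1, bucket 1 nonempty → append to chain.
Insert 269: h=5, bucket 5 empty → new chain.
Final buckets:
0: 891
1: 177 -> 265
2: 794 -> 827 -> 915 -> 156
3: .
4: .
5: 269
6: .
7: 623
8: .
9: 207
10: 538

1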